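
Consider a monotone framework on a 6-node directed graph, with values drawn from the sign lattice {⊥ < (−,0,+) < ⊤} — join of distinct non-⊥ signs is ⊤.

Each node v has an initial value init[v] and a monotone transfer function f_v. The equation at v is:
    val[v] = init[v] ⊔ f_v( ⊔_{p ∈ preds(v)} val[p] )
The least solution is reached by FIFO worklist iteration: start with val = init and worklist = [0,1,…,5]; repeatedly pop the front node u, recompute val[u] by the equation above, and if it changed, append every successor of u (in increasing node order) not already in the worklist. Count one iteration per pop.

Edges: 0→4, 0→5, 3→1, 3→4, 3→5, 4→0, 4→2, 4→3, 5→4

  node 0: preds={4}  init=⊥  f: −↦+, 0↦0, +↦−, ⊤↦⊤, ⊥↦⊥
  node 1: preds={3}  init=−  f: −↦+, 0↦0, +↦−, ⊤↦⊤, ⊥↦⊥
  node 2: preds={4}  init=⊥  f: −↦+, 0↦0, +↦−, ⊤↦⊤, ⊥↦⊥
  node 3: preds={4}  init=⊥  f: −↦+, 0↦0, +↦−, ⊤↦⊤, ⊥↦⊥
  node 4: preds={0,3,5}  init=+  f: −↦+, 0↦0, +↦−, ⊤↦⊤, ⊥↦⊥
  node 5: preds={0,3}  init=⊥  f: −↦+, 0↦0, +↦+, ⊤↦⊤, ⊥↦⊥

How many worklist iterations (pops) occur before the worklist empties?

Worklist (15 pops):
  #1 pop 0: in=+ → − (was ⊥); enqueue []
  #2 pop 1: in=⊥ → − (no change)
  #3 pop 2: in=+ → − (was ⊥); enqueue []
  #4 pop 3: in=+ → − (was ⊥); enqueue [1]
  #5 pop 4: in=− → + (no change)
  #6 pop 5: in=− → + (was ⊥); enqueue [4]
  #7 pop 1: in=− → ⊤ (was −); enqueue []
  #8 pop 4: in=⊤ → ⊤ (was +); enqueue [0,2,3]
  #9 pop 0: in=⊤ → ⊤ (was −); enqueue [4,5]
  #10 pop 2: in=⊤ → ⊤ (was −); enqueue []
  #11 pop 3: in=⊤ → ⊤ (was −); enqueue [1]
  #12 pop 4: in=⊤ → ⊤ (no change)
  #13 pop 5: in=⊤ → ⊤ (was +); enqueue [4]
  #14 pop 1: in=⊤ → ⊤ (no change)
  #15 pop 4: in=⊤ → ⊤ (no change)

Fixpoint:
  val[0] = ⊤
  val[1] = ⊤
  val[2] = ⊤
  val[3] = ⊤
  val[4] = ⊤
  val[5] = ⊤

15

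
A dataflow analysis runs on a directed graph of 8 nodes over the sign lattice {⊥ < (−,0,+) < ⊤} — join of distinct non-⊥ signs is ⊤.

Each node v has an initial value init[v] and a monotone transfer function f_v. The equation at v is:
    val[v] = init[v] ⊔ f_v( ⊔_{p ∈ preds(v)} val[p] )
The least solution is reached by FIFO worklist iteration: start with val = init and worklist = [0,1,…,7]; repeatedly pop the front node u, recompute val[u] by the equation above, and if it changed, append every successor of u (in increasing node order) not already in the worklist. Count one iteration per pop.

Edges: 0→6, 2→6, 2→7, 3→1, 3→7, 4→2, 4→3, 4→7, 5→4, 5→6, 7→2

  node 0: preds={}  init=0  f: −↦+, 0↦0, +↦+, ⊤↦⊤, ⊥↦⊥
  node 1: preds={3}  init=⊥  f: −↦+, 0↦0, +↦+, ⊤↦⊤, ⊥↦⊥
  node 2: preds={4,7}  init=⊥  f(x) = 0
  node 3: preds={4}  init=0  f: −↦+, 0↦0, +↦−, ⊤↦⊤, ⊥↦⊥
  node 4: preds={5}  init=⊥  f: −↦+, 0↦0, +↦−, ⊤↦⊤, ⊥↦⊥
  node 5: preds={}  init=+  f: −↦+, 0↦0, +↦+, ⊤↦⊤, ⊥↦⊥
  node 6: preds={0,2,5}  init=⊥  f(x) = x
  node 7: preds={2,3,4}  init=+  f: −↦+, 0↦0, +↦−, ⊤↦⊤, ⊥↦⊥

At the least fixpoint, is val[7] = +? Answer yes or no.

no

Worklist (12 pops):
  #1 pop 0: in=⊥ → 0 (no change)
  #2 pop 1: in=0 → 0 (was ⊥); enqueue []
  #3 pop 2: in=+ → 0 (was ⊥); enqueue []
  #4 pop 3: in=⊥ → 0 (no change)
  #5 pop 4: in=+ → − (was ⊥); enqueue [2,3]
  #6 pop 5: in=⊥ → + (no change)
  #7 pop 6: in=⊤ → ⊤ (was ⊥); enqueue []
  #8 pop 7: in=⊤ → ⊤ (was +); enqueue []
  #9 pop 2: in=⊤ → 0 (no change)
  #10 pop 3: in=− → ⊤ (was 0); enqueue [1,7]
  #11 pop 1: in=⊤ → ⊤ (was 0); enqueue []
  #12 pop 7: in=⊤ → ⊤ (no change)

Fixpoint:
  val[0] = 0
  val[1] = ⊤
  val[2] = 0
  val[3] = ⊤
  val[4] = −
  val[5] = +
  val[6] = ⊤
  val[7] = ⊤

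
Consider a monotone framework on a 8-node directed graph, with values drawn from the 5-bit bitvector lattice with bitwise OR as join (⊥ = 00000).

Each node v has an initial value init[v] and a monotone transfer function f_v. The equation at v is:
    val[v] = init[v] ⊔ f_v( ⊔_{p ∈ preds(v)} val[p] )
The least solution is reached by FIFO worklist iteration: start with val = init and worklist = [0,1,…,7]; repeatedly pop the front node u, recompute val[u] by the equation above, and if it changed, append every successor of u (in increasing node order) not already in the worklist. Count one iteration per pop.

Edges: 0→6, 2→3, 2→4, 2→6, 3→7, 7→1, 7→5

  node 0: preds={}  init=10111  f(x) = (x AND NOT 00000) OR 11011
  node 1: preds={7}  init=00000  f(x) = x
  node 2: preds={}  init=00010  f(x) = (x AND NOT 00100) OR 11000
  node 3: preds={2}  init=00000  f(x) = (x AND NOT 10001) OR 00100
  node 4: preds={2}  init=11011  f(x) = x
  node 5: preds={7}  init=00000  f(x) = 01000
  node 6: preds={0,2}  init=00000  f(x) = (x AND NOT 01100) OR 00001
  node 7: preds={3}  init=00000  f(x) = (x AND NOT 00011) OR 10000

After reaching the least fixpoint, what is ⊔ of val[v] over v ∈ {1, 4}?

11111

Iteration log — 10 steps:
  step 1. node 0  ⊔preds=00000  new=11111  old=10111  +wl: 
  step 2. node 1  ⊔preds=00000  new=00000  stable
  step 3. node 2  ⊔preds=00000  new=11010  old=00010  +wl: 
  step 4. node 3  ⊔preds=11010  new=01110  old=00000  +wl: 
  step 5. node 4  ⊔preds=11010  new=11011  stable
  step 6. node 5  ⊔preds=00000  new=01000  old=00000  +wl: 
  step 7. node 6  ⊔preds=11111  new=10011  old=00000  +wl: 
  step 8. node 7  ⊔preds=01110  new=11100  old=00000  +wl: 1,5
  step 9. node 1  ⊔preds=11100  new=11100  old=00000  +wl: 
  step 10. node 5  ⊔preds=11100  new=01000  stable

Least fixpoint reached:
  node 0: 11111
  node 1: 11100
  node 2: 11010
  node 3: 01110
  node 4: 11011
  node 5: 01000
  node 6: 10011
  node 7: 11100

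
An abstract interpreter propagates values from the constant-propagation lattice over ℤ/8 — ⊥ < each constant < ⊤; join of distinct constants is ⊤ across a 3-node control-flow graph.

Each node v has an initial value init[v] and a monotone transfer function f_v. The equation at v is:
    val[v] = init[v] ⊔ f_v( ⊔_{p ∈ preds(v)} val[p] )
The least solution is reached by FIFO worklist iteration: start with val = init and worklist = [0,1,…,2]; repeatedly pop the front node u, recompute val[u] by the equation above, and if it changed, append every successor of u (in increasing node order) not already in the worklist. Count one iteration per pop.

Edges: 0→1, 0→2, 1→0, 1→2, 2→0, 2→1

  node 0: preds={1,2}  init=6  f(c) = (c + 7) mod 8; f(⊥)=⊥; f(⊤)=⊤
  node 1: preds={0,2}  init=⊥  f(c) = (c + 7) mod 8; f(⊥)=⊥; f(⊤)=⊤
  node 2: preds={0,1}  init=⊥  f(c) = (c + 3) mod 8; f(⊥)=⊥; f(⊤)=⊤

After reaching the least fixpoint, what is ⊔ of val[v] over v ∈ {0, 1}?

⊤

Iteration log — 7 steps:
  step 1. node 0  ⊔preds=⊥  new=6  stable
  step 2. node 1  ⊔preds=6  new=5  old=⊥  +wl: 0
  step 3. node 2  ⊔preds=⊤  new=⊤  old=⊥  +wl: 1
  step 4. node 0  ⊔preds=⊤  new=⊤  old=6  +wl: 2
  step 5. node 1  ⊔preds=⊤  new=⊤  old=5  +wl: 0
  step 6. node 2  ⊔preds=⊤  new=⊤  stable
  step 7. node 0  ⊔preds=⊤  new=⊤  stable

Least fixpoint reached:
  node 0: ⊤
  node 1: ⊤
  node 2: ⊤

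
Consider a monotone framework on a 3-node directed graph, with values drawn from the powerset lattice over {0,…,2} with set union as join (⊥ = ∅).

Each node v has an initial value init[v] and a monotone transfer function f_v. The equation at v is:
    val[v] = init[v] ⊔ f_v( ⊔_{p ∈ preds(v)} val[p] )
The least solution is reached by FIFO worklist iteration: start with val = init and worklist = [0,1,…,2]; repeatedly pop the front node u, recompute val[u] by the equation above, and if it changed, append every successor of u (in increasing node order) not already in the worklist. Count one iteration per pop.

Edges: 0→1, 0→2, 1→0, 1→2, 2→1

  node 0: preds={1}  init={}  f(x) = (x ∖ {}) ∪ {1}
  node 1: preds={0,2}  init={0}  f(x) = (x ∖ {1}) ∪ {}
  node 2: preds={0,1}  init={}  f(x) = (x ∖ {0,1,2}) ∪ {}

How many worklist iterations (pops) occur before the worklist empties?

3

Iteration log — 3 steps:
  step 1. node 0  ⊔preds={0}  new={0,1}  old={}  +wl: 
  step 2. node 1  ⊔preds={0,1}  new={0}  stable
  step 3. node 2  ⊔preds={0,1}  new={}  stable

Least fixpoint reached:
  node 0: {0,1}
  node 1: {0}
  node 2: {}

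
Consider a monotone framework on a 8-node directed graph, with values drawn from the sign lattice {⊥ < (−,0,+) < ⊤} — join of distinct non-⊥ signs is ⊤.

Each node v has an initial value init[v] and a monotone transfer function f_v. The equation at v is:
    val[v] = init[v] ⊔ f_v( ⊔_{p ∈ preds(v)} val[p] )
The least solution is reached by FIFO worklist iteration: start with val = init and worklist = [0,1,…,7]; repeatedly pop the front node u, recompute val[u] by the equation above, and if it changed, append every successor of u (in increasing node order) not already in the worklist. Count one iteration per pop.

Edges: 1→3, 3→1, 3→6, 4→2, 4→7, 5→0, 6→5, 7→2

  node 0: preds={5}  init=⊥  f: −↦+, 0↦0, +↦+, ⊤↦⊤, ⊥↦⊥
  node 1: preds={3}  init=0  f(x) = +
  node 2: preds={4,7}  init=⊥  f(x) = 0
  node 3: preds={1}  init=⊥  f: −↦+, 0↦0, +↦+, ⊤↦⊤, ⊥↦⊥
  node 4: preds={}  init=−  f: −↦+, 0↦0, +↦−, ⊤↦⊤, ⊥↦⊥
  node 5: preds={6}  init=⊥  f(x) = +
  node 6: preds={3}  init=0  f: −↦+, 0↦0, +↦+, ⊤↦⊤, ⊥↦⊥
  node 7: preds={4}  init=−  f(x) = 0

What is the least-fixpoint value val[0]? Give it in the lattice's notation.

Worklist (12 pops):
  #1 pop 0: in=⊥ → ⊥ (no change)
  #2 pop 1: in=⊥ → ⊤ (was 0); enqueue []
  #3 pop 2: in=− → 0 (was ⊥); enqueue []
  #4 pop 3: in=⊤ → ⊤ (was ⊥); enqueue [1]
  #5 pop 4: in=⊥ → − (no change)
  #6 pop 5: in=0 → + (was ⊥); enqueue [0]
  #7 pop 6: in=⊤ → ⊤ (was 0); enqueue [5]
  #8 pop 7: in=− → ⊤ (was −); enqueue [2]
  #9 pop 1: in=⊤ → ⊤ (no change)
  #10 pop 0: in=+ → + (was ⊥); enqueue []
  #11 pop 5: in=⊤ → + (no change)
  #12 pop 2: in=⊤ → 0 (no change)

Fixpoint:
  val[0] = +
  val[1] = ⊤
  val[2] = 0
  val[3] = ⊤
  val[4] = −
  val[5] = +
  val[6] = ⊤
  val[7] = ⊤

+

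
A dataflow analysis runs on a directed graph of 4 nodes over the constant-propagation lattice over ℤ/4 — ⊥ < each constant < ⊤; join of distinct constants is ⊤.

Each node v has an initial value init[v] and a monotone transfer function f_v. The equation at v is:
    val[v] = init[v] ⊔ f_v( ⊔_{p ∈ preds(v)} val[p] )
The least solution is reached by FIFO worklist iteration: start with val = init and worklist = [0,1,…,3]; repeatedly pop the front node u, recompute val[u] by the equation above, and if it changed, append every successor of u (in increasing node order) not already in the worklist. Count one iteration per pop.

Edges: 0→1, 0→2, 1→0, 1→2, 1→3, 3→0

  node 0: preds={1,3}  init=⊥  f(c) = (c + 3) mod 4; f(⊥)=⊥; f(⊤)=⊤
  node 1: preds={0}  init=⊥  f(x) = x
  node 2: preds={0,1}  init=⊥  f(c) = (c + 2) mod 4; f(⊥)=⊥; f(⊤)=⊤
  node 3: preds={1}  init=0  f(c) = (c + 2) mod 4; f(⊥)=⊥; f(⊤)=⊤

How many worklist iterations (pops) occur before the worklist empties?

9

Trace (9 dequeues):
  [1] u=0 | in 0 | out 3 | prev ⊥ | push {}
  [2] u=1 | in 3 | out 3 | prev ⊥ | push {0}
  [3] u=2 | in 3 | out 1 | prev ⊥ | push {}
  [4] u=3 | in 3 | out ⊤ | prev 0 | push {}
  [5] u=0 | in ⊤ | out ⊤ | prev 3 | push {1,2}
  [6] u=1 | in ⊤ | out ⊤ | prev 3 | push {0,3}
  [7] u=2 | in ⊤ | out ⊤ | prev 1 | push {}
  [8] u=0 | in ⊤ | out ⊤ | ==
  [9] u=3 | in ⊤ | out ⊤ | ==

Converged values:
  [0] ⊤
  [1] ⊤
  [2] ⊤
  [3] ⊤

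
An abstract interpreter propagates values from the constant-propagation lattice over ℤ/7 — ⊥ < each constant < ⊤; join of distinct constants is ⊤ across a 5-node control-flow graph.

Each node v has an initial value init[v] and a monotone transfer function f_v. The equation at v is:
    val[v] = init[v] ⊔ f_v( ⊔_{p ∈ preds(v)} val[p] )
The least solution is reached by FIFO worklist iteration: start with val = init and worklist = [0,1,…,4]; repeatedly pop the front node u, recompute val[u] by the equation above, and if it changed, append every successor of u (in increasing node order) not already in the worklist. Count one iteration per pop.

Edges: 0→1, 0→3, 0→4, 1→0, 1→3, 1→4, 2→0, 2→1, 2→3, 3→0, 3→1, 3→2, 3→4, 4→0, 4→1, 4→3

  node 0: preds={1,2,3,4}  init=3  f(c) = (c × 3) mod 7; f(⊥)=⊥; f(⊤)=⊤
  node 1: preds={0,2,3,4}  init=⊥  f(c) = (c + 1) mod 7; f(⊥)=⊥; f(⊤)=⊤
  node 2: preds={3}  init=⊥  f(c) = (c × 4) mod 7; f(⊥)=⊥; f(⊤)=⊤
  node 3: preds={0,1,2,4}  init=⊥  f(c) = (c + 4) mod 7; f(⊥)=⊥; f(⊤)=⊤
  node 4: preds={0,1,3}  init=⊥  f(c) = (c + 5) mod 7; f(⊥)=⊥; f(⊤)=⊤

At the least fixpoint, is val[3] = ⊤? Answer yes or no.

Iteration log — 12 steps:
  step 1. node 0  ⊔preds=⊥  new=3  stable
  step 2. node 1  ⊔preds=3  new=4  old=⊥  +wl: 0
  step 3. node 2  ⊔preds=⊥  new=⊥  stable
  step 4. node 3  ⊔preds=⊤  new=⊤  old=⊥  +wl: 1,2
  step 5. node 4  ⊔preds=⊤  new=⊤  old=⊥  +wl: 3
  step 6. node 0  ⊔preds=⊤  new=⊤  old=3  +wl: 4
  step 7. node 1  ⊔preds=⊤  new=⊤  old=4  +wl: 0
  step 8. node 2  ⊔preds=⊤  new=⊤  old=⊥  +wl: 1
  step 9. node 3  ⊔preds=⊤  new=⊤  stable
  step 10. node 4  ⊔preds=⊤  new=⊤  stable
  step 11. node 0  ⊔preds=⊤  new=⊤  stable
  step 12. node 1  ⊔preds=⊤  new=⊤  stable

Least fixpoint reached:
  node 0: ⊤
  node 1: ⊤
  node 2: ⊤
  node 3: ⊤
  node 4: ⊤

yes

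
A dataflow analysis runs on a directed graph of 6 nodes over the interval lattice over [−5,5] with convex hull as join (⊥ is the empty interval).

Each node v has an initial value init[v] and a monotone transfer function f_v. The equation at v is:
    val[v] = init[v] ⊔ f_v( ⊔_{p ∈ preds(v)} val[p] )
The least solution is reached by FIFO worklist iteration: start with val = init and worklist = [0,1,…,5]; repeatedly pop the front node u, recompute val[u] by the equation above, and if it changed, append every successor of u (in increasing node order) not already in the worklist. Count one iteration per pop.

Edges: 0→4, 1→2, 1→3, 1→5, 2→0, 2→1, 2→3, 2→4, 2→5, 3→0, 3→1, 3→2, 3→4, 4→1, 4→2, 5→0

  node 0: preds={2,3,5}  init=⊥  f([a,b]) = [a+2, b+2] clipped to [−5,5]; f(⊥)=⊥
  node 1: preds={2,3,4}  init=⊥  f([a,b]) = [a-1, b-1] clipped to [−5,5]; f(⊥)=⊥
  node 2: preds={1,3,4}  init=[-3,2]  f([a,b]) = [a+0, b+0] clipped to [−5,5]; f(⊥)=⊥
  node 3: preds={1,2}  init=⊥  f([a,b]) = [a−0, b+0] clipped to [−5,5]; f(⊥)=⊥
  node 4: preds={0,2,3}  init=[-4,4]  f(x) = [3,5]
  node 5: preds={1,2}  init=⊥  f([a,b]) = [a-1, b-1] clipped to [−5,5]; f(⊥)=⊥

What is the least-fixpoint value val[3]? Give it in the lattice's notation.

[-5,5]

Iteration log — 16 steps:
  step 1. node 0  ⊔preds=[-3,2]  new=[-1,4]  old=⊥  +wl: 
  step 2. node 1  ⊔preds=[-4,4]  new=[-5,3]  old=⊥  +wl: 
  step 3. node 2  ⊔preds=[-5,4]  new=[-5,4]  old=[-3,2]  +wl: 0,1
  step 4. node 3  ⊔preds=[-5,4]  new=[-5,4]  old=⊥  +wl: 2
  step 5. node 4  ⊔preds=[-5,4]  new=[-4,5]  old=[-4,4]  +wl: 
  step 6. node 5  ⊔preds=[-5,4]  new=[-5,3]  old=⊥  +wl: 
  step 7. node 0  ⊔preds=[-5,4]  new=[-3,5]  old=[-1,4]  +wl: 4
  step 8. node 1  ⊔preds=[-5,5]  new=[-5,4]  old=[-5,3]  +wl: 3,5
  step 9. node 2  ⊔preds=[-5,5]  new=[-5,5]  old=[-5,4]  +wl: 0,1
  step 10. node 4  ⊔preds=[-5,5]  new=[-4,5]  stable
  step 11. node 3  ⊔preds=[-5,5]  new=[-5,5]  old=[-5,4]  +wl: 2,4
  step 12. node 5  ⊔preds=[-5,5]  new=[-5,4]  old=[-5,3]  +wl: 
  step 13. node 0  ⊔preds=[-5,5]  new=[-3,5]  stable
  step 14. node 1  ⊔preds=[-5,5]  new=[-5,4]  stable
  step 15. node 2  ⊔preds=[-5,5]  new=[-5,5]  stable
  step 16. node 4  ⊔preds=[-5,5]  new=[-4,5]  stable

Least fixpoint reached:
  node 0: [-3,5]
  node 1: [-5,4]
  node 2: [-5,5]
  node 3: [-5,5]
  node 4: [-4,5]
  node 5: [-5,4]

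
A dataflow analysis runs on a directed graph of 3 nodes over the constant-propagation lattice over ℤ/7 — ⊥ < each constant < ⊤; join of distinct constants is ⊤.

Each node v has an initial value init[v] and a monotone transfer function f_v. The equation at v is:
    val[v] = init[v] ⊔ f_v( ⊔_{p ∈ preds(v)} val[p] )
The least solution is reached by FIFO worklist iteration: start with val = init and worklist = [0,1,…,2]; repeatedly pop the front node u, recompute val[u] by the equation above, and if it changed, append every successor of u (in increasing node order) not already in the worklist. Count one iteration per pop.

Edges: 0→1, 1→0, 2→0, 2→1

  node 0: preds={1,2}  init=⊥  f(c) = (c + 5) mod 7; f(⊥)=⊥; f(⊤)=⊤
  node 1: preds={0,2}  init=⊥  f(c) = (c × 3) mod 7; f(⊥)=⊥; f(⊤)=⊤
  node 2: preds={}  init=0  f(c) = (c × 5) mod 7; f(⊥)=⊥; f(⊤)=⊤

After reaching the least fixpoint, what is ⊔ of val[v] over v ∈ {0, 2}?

Worklist (5 pops):
  #1 pop 0: in=0 → 5 (was ⊥); enqueue []
  #2 pop 1: in=⊤ → ⊤ (was ⊥); enqueue [0]
  #3 pop 2: in=⊥ → 0 (no change)
  #4 pop 0: in=⊤ → ⊤ (was 5); enqueue [1]
  #5 pop 1: in=⊤ → ⊤ (no change)

Fixpoint:
  val[0] = ⊤
  val[1] = ⊤
  val[2] = 0

⊤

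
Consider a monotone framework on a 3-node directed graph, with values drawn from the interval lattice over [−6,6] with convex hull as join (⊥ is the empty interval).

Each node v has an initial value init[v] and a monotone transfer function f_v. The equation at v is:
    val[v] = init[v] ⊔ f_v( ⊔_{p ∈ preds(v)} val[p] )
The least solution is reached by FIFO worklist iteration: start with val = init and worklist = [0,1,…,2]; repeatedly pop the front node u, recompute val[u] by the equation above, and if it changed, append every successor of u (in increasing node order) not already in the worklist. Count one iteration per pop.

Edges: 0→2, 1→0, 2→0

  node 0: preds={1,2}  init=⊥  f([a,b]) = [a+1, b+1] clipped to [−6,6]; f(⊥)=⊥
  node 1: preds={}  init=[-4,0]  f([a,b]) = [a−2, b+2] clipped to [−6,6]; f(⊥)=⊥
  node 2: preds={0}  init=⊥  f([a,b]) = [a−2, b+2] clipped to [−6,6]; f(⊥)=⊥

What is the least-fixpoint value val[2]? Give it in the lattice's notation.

[-6,6]

Worklist (7 pops):
  #1 pop 0: in=[-4,0] → [-3,1] (was ⊥); enqueue []
  #2 pop 1: in=⊥ → [-4,0] (no change)
  #3 pop 2: in=[-3,1] → [-5,3] (was ⊥); enqueue [0]
  #4 pop 0: in=[-5,3] → [-4,4] (was [-3,1]); enqueue [2]
  #5 pop 2: in=[-4,4] → [-6,6] (was [-5,3]); enqueue [0]
  #6 pop 0: in=[-6,6] → [-5,6] (was [-4,4]); enqueue [2]
  #7 pop 2: in=[-5,6] → [-6,6] (no change)

Fixpoint:
  val[0] = [-5,6]
  val[1] = [-4,0]
  val[2] = [-6,6]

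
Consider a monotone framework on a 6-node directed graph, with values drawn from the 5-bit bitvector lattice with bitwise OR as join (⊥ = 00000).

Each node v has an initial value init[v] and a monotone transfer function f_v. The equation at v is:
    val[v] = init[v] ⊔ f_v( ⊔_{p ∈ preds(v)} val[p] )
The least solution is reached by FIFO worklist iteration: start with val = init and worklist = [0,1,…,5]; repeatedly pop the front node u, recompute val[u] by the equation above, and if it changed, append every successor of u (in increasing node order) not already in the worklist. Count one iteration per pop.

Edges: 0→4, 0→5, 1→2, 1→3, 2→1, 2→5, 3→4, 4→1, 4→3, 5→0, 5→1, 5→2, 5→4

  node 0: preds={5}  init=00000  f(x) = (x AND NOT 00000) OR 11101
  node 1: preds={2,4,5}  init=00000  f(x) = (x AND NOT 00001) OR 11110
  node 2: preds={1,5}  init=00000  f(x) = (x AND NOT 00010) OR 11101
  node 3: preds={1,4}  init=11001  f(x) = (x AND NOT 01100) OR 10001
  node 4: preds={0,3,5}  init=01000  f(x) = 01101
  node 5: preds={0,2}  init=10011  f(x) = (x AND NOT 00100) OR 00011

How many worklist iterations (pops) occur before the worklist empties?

11

Trace (11 dequeues):
  [1] u=0 | in 10011 | out 11111 | prev 00000 | push {}
  [2] u=1 | in 11011 | out 11110 | prev 00000 | push {}
  [3] u=2 | in 11111 | out 11101 | prev 00000 | push {1}
  [4] u=3 | in 11110 | out 11011 | prev 11001 | push {}
  [5] u=4 | in 11111 | out 01101 | prev 01000 | push {3}
  [6] u=5 | in 11111 | out 11011 | prev 10011 | push {0,2,4}
  [7] u=1 | in 11111 | out 11110 | ==
  [8] u=3 | in 11111 | out 11011 | ==
  [9] u=0 | in 11011 | out 11111 | ==
  [10] u=2 | in 11111 | out 11101 | ==
  [11] u=4 | in 11111 | out 01101 | ==

Converged values:
  [0] 11111
  [1] 11110
  [2] 11101
  [3] 11011
  [4] 01101
  [5] 11011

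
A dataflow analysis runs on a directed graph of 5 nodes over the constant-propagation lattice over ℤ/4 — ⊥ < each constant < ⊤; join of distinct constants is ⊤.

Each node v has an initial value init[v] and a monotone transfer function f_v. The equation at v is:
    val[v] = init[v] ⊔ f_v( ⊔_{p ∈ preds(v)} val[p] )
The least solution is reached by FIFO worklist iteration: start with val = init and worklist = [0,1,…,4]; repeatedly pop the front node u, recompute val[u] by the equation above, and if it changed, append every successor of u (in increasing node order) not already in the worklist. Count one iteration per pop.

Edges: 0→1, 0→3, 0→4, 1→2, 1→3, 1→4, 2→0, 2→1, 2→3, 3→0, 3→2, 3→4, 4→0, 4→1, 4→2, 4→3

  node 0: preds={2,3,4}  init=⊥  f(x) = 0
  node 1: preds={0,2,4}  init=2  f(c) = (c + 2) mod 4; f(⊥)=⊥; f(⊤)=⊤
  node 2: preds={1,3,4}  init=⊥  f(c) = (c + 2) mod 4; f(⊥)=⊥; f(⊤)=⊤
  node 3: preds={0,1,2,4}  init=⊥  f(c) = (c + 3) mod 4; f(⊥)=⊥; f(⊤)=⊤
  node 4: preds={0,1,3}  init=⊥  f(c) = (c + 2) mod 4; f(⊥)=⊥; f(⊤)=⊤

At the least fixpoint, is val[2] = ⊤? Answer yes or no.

Worklist (12 pops):
  #1 pop 0: in=⊥ → 0 (was ⊥); enqueue []
  #2 pop 1: in=0 → 2 (no change)
  #3 pop 2: in=2 → 0 (was ⊥); enqueue [0,1]
  #4 pop 3: in=⊤ → ⊤ (was ⊥); enqueue [2]
  #5 pop 4: in=⊤ → ⊤ (was ⊥); enqueue [3]
  #6 pop 0: in=⊤ → 0 (no change)
  #7 pop 1: in=⊤ → ⊤ (was 2); enqueue [4]
  #8 pop 2: in=⊤ → ⊤ (was 0); enqueue [0,1]
  #9 pop 3: in=⊤ → ⊤ (no change)
  #10 pop 4: in=⊤ → ⊤ (no change)
  #11 pop 0: in=⊤ → 0 (no change)
  #12 pop 1: in=⊤ → ⊤ (no change)

Fixpoint:
  val[0] = 0
  val[1] = ⊤
  val[2] = ⊤
  val[3] = ⊤
  val[4] = ⊤

yes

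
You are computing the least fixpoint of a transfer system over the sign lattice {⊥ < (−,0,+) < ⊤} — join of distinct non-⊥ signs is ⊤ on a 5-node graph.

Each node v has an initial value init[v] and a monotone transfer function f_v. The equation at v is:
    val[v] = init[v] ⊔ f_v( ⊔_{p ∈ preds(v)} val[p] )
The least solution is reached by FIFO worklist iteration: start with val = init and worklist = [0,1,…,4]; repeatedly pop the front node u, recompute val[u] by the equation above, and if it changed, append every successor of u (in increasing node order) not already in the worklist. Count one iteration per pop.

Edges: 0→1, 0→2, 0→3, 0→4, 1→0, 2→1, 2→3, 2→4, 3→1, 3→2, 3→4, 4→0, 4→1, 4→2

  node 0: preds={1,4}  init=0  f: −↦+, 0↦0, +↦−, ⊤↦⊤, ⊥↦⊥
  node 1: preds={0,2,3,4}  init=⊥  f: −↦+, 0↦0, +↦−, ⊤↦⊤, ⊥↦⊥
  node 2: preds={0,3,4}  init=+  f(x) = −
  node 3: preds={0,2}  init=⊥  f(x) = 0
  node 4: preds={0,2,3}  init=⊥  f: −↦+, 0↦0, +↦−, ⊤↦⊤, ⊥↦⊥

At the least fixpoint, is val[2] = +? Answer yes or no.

Trace (10 dequeues):
  [1] u=0 | in ⊥ | out 0 | ==
  [2] u=1 | in ⊤ | out ⊤ | prev ⊥ | push {0}
  [3] u=2 | in 0 | out ⊤ | prev + | push {1}
  [4] u=3 | in ⊤ | out 0 | prev ⊥ | push {2}
  [5] u=4 | in ⊤ | out ⊤ | prev ⊥ | push {}
  [6] u=0 | in ⊤ | out ⊤ | prev 0 | push {3,4}
  [7] u=1 | in ⊤ | out ⊤ | ==
  [8] u=2 | in ⊤ | out ⊤ | ==
  [9] u=3 | in ⊤ | out 0 | ==
  [10] u=4 | in ⊤ | out ⊤ | ==

Converged values:
  [0] ⊤
  [1] ⊤
  [2] ⊤
  [3] 0
  [4] ⊤

no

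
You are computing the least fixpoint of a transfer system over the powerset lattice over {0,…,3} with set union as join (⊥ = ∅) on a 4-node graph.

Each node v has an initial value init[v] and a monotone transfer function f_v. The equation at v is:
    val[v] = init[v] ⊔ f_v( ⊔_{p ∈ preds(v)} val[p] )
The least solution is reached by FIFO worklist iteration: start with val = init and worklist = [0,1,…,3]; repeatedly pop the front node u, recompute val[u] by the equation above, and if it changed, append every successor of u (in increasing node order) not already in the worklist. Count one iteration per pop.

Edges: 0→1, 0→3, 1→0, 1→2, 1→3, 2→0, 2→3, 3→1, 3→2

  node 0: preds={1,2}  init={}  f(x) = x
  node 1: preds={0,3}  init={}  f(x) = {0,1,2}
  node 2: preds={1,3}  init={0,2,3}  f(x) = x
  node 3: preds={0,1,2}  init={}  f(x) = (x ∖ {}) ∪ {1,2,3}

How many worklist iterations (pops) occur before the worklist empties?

8

Iteration log — 8 steps:
  step 1. node 0  ⊔preds={0,2,3}  new={0,2,3}  old={}  +wl: 
  step 2. node 1  ⊔preds={0,2,3}  new={0,1,2}  old={}  +wl: 0
  step 3. node 2  ⊔preds={0,1,2}  new={0,1,2,3}  old={0,2,3}  +wl: 
  step 4. node 3  ⊔preds={0,1,2,3}  new={0,1,2,3}  old={}  +wl: 1,2
  step 5. node 0  ⊔preds={0,1,2,3}  new={0,1,2,3}  old={0,2,3}  +wl: 3
  step 6. node 1  ⊔preds={0,1,2,3}  new={0,1,2}  stable
  step 7. node 2  ⊔preds={0,1,2,3}  new={0,1,2,3}  stable
  step 8. node 3  ⊔preds={0,1,2,3}  new={0,1,2,3}  stable

Least fixpoint reached:
  node 0: {0,1,2,3}
  node 1: {0,1,2}
  node 2: {0,1,2,3}
  node 3: {0,1,2,3}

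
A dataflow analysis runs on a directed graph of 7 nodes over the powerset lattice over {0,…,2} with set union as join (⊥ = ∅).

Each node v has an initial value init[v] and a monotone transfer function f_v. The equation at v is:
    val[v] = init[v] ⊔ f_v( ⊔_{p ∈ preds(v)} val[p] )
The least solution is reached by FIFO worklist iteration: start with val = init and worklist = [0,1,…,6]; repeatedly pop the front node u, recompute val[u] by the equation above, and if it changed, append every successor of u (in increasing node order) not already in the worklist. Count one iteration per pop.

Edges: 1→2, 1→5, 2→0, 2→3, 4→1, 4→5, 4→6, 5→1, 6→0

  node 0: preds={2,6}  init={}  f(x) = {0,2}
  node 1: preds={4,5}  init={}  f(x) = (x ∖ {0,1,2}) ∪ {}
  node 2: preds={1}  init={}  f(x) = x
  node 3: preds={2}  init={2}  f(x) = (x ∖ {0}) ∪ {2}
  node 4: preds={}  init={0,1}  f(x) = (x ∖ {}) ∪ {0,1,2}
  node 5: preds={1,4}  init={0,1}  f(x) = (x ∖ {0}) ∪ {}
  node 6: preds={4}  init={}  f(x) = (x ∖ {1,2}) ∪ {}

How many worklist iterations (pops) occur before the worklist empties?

9

Worklist (9 pops):
  #1 pop 0: in={} → {0,2} (was {}); enqueue []
  #2 pop 1: in={0,1} → {} (no change)
  #3 pop 2: in={} → {} (no change)
  #4 pop 3: in={} → {2} (no change)
  #5 pop 4: in={} → {0,1,2} (was {0,1}); enqueue [1]
  #6 pop 5: in={0,1,2} → {0,1,2} (was {0,1}); enqueue []
  #7 pop 6: in={0,1,2} → {0} (was {}); enqueue [0]
  #8 pop 1: in={0,1,2} → {} (no change)
  #9 pop 0: in={0} → {0,2} (no change)

Fixpoint:
  val[0] = {0,2}
  val[1] = {}
  val[2] = {}
  val[3] = {2}
  val[4] = {0,1,2}
  val[5] = {0,1,2}
  val[6] = {0}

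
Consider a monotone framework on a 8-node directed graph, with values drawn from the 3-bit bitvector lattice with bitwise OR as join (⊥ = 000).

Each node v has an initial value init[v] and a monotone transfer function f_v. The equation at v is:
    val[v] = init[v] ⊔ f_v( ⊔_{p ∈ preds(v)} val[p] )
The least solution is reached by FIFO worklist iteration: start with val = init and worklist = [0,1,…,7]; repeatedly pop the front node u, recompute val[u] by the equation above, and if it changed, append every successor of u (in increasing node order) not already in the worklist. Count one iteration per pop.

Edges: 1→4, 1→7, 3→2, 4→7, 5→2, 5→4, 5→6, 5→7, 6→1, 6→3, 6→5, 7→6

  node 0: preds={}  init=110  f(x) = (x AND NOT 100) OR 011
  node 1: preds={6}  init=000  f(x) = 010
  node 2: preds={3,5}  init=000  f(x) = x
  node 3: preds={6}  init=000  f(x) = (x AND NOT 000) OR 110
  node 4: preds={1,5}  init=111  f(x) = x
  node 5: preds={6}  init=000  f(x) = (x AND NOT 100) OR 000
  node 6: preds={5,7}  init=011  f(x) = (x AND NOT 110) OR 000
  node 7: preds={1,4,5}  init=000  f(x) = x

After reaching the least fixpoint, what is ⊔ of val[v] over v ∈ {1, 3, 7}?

Iteration log — 11 steps:
  step 1. node 0  ⊔preds=000  new=111  old=110  +wl: 
  step 2. node 1  ⊔preds=011  new=010  old=000  +wl: 
  step 3. node 2  ⊔preds=000  new=000  stable
  step 4. node 3  ⊔preds=011  new=111  old=000  +wl: 2
  step 5. node 4  ⊔preds=010  new=111  stable
  step 6. node 5  ⊔preds=011  new=011  old=000  +wl: 4
  step 7. node 6  ⊔preds=011  new=011  stable
  step 8. node 7  ⊔preds=111  new=111  old=000  +wl: 6
  step 9. node 2  ⊔preds=111  new=111  old=000  +wl: 
  step 10. node 4  ⊔preds=011  new=111  stable
  step 11. node 6  ⊔preds=111  new=011  stable

Least fixpoint reached:
  node 0: 111
  node 1: 010
  node 2: 111
  node 3: 111
  node 4: 111
  node 5: 011
  node 6: 011
  node 7: 111

111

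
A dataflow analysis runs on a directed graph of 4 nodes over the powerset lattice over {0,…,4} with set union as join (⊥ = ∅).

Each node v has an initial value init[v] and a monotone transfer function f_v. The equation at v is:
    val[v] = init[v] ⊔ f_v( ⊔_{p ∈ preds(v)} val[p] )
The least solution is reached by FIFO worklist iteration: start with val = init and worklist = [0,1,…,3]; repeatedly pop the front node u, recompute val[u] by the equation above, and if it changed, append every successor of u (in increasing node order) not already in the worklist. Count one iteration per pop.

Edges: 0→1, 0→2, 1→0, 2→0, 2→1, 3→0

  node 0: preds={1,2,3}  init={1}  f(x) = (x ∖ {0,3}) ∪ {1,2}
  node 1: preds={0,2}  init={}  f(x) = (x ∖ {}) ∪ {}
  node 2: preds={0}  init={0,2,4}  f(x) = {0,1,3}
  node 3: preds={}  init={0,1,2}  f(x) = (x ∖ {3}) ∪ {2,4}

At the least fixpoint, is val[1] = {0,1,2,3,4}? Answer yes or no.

yes

Trace (7 dequeues):
  [1] u=0 | in {0,1,2,4} | out {1,2,4} | prev {1} | push {}
  [2] u=1 | in {0,1,2,4} | out {0,1,2,4} | prev {} | push {0}
  [3] u=2 | in {1,2,4} | out {0,1,2,3,4} | prev {0,2,4} | push {1}
  [4] u=3 | in {} | out {0,1,2,4} | prev {0,1,2} | push {}
  [5] u=0 | in {0,1,2,3,4} | out {1,2,4} | ==
  [6] u=1 | in {0,1,2,3,4} | out {0,1,2,3,4} | prev {0,1,2,4} | push {0}
  [7] u=0 | in {0,1,2,3,4} | out {1,2,4} | ==

Converged values:
  [0] {1,2,4}
  [1] {0,1,2,3,4}
  [2] {0,1,2,3,4}
  [3] {0,1,2,4}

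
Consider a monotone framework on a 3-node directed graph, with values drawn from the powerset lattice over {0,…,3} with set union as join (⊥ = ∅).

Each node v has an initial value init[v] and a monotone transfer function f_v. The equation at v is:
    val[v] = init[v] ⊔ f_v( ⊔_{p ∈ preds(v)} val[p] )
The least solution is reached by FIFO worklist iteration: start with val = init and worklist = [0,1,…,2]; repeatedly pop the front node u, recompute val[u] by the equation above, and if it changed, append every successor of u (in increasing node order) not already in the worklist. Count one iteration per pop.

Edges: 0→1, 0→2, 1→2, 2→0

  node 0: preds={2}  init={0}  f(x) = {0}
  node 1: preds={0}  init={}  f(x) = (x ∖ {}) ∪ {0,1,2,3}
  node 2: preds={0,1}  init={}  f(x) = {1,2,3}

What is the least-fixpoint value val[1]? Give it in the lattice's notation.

Trace (4 dequeues):
  [1] u=0 | in {} | out {0} | ==
  [2] u=1 | in {0} | out {0,1,2,3} | prev {} | push {}
  [3] u=2 | in {0,1,2,3} | out {1,2,3} | prev {} | push {0}
  [4] u=0 | in {1,2,3} | out {0} | ==

Converged values:
  [0] {0}
  [1] {0,1,2,3}
  [2] {1,2,3}

{0,1,2,3}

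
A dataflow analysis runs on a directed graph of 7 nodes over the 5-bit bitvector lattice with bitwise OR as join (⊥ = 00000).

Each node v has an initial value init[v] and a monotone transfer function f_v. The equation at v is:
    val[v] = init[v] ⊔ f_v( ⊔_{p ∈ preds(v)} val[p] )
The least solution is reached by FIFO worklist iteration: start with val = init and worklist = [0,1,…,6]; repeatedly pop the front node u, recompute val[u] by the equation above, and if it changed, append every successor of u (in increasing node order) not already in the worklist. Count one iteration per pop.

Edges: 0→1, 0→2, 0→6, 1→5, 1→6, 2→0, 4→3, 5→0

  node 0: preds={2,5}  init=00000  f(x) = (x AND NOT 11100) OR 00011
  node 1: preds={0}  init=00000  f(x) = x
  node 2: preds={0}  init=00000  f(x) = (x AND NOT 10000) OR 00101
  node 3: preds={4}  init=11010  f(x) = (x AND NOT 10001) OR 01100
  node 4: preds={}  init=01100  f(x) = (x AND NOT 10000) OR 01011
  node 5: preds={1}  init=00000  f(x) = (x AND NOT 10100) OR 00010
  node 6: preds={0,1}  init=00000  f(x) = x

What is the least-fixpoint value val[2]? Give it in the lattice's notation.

Worklist (9 pops):
  #1 pop 0: in=00000 → 00011 (was 00000); enqueue []
  #2 pop 1: in=00011 → 00011 (was 00000); enqueue []
  #3 pop 2: in=00011 → 00111 (was 00000); enqueue [0]
  #4 pop 3: in=01100 → 11110 (was 11010); enqueue []
  #5 pop 4: in=00000 → 01111 (was 01100); enqueue [3]
  #6 pop 5: in=00011 → 00011 (was 00000); enqueue []
  #7 pop 6: in=00011 → 00011 (was 00000); enqueue []
  #8 pop 0: in=00111 → 00011 (no change)
  #9 pop 3: in=01111 → 11110 (no change)

Fixpoint:
  val[0] = 00011
  val[1] = 00011
  val[2] = 00111
  val[3] = 11110
  val[4] = 01111
  val[5] = 00011
  val[6] = 00011

00111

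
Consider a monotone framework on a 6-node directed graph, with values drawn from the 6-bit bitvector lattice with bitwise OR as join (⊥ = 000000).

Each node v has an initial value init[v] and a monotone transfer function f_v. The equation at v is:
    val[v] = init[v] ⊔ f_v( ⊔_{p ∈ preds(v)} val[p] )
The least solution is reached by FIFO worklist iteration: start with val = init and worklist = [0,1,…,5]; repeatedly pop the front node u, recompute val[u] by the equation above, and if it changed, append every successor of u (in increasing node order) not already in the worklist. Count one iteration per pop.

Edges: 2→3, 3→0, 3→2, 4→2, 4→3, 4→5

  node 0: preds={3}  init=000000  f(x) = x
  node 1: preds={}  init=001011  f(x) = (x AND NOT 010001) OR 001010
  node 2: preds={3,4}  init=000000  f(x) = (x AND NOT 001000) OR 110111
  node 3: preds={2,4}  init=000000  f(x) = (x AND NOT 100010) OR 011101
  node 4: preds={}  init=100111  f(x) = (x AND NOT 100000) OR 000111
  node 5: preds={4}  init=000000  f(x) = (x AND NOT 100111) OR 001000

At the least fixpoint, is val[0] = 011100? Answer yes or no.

no

Worklist (8 pops):
  #1 pop 0: in=000000 → 000000 (no change)
  #2 pop 1: in=000000 → 001011 (no change)
  #3 pop 2: in=100111 → 110111 (was 000000); enqueue []
  #4 pop 3: in=110111 → 011101 (was 000000); enqueue [0,2]
  #5 pop 4: in=000000 → 100111 (no change)
  #6 pop 5: in=100111 → 001000 (was 000000); enqueue []
  #7 pop 0: in=011101 → 011101 (was 000000); enqueue []
  #8 pop 2: in=111111 → 110111 (no change)

Fixpoint:
  val[0] = 011101
  val[1] = 001011
  val[2] = 110111
  val[3] = 011101
  val[4] = 100111
  val[5] = 001000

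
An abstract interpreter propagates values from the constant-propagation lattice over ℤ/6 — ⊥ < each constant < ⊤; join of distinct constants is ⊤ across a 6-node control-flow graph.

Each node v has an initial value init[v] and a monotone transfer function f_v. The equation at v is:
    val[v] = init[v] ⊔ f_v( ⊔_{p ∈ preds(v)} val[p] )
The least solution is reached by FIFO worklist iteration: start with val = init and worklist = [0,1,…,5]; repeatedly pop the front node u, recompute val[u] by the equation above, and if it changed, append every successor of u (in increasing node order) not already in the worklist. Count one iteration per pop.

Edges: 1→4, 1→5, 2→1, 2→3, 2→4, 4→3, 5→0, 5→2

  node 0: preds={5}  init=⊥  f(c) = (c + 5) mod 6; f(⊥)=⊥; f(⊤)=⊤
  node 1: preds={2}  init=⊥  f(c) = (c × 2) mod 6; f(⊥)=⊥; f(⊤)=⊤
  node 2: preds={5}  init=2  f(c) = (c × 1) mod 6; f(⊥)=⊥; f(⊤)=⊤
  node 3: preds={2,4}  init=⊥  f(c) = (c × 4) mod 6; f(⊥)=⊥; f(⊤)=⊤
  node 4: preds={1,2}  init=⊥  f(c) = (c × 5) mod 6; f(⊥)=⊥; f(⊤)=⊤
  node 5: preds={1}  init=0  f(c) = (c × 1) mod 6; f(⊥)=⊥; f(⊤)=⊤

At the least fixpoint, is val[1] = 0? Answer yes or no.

Iteration log — 12 steps:
  step 1. node 0  ⊔preds=0  new=5  old=⊥  +wl: 
  step 2. node 1  ⊔preds=2  new=4  old=⊥  +wl: 
  step 3. node 2  ⊔preds=0  new=⊤  old=2  +wl: 1
  step 4. node 3  ⊔preds=⊤  new=⊤  old=⊥  +wl: 
  step 5. node 4  ⊔preds=⊤  new=⊤  old=⊥  +wl: 3
  step 6. node 5  ⊔preds=4  new=⊤  old=0  +wl: 0,2
  step 7. node 1  ⊔preds=⊤  new=⊤  old=4  +wl: 4,5
  step 8. node 3  ⊔preds=⊤  new=⊤  stable
  step 9. node 0  ⊔preds=⊤  new=⊤  old=5  +wl: 
  step 10. node 2  ⊔preds=⊤  new=⊤  stable
  step 11. node 4  ⊔preds=⊤  new=⊤  stable
  step 12. node 5  ⊔preds=⊤  new=⊤  stable

Least fixpoint reached:
  node 0: ⊤
  node 1: ⊤
  node 2: ⊤
  node 3: ⊤
  node 4: ⊤
  node 5: ⊤

no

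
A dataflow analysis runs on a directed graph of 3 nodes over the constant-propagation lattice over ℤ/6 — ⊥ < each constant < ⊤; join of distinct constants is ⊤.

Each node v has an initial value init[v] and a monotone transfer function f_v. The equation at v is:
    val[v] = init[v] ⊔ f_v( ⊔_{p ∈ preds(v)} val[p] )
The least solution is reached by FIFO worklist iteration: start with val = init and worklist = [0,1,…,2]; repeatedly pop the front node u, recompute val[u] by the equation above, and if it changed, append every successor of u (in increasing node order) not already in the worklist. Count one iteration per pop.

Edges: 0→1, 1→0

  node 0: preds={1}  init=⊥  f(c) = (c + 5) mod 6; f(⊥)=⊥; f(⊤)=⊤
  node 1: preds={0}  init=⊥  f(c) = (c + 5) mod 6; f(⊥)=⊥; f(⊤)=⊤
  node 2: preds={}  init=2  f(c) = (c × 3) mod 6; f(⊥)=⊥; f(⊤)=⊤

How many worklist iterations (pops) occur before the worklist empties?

Worklist (3 pops):
  #1 pop 0: in=⊥ → ⊥ (no change)
  #2 pop 1: in=⊥ → ⊥ (no change)
  #3 pop 2: in=⊥ → 2 (no change)

Fixpoint:
  val[0] = ⊥
  val[1] = ⊥
  val[2] = 2

3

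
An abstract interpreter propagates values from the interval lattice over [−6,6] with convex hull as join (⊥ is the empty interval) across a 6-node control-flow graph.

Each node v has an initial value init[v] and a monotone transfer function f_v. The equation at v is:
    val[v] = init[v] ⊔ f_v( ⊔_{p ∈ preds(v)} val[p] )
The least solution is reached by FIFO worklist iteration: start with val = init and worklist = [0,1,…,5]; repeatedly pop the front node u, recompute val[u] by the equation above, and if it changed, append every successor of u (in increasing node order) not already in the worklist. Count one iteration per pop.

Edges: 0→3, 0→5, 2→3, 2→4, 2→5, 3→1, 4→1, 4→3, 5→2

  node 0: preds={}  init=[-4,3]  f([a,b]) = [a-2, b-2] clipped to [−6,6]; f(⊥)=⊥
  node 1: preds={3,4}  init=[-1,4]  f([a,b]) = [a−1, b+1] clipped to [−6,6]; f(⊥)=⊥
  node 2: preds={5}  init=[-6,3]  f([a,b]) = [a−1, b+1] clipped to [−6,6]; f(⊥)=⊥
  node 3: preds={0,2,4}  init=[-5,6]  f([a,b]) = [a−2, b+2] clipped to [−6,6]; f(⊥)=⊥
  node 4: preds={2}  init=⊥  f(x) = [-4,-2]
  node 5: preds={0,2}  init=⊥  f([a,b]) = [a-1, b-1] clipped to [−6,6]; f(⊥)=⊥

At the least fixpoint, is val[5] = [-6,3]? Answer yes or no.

Iteration log — 9 steps:
  step 1. node 0  ⊔preds=⊥  new=[-4,3]  stable
  step 2. node 1  ⊔preds=[-5,6]  new=[-6,6]  old=[-1,4]  +wl: 
  step 3. node 2  ⊔preds=⊥  new=[-6,3]  stable
  step 4. node 3  ⊔preds=[-6,3]  new=[-6,6]  old=[-5,6]  +wl: 1
  step 5. node 4  ⊔preds=[-6,3]  new=[-4,-2]  old=⊥  +wl: 3
  step 6. node 5  ⊔preds=[-6,3]  new=[-6,2]  old=⊥  +wl: 2
  step 7. node 1  ⊔preds=[-6,6]  new=[-6,6]  stable
  step 8. node 3  ⊔preds=[-6,3]  new=[-6,6]  stable
  step 9. node 2  ⊔preds=[-6,2]  new=[-6,3]  stable

Least fixpoint reached:
  node 0: [-4,3]
  node 1: [-6,6]
  node 2: [-6,3]
  node 3: [-6,6]
  node 4: [-4,-2]
  node 5: [-6,2]

no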